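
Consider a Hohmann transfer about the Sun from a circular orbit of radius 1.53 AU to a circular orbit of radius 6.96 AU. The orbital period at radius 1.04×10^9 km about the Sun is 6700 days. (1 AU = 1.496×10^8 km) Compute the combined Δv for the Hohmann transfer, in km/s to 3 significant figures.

Δv = 11.3 km/s

From Kepler's third law T² = 4π²r³/μ at r = 1.04×10^9 km, T = 6700 days = 6700 × 86400 s = 5.7888×10^8 s: μ = 4π²r³/T² = 1.32520×10^11 km³/s².
In km: r₁ = 1.53 × 1.496×10^8 = 2.28888×10^8 km; r₂ = 6.96 × 1.496×10^8 = 1.041216×10^9 km.
Semi-major axis of the transfer orbit: a_t = (2.28888×10^8 + 1.041216×10^9)/2 = 6.35052×10^8 km.
At r₁ the circular-orbit speed is v₁ = √(μ/r₁) = 24.062 km/s.
Transfer-orbit speed at r₁ (v² = μ(2/r − 1/a)): v_p = √[μ(2/r₁ − 1/a_t)] = 30.810 km/s.
First burn Δv₁ = |v_p − v₁| = 6.748 km/s.
Circular speed at r₂: v₂ = √(μ/r₂) = 11.282 km/s.
Transfer-orbit speed at r₂: v_a = √[μ(2/r₂ − 1/a_t)] = 6.7729 km/s.
Second burn Δv₂ = |v₂ − v_a| = 4.509 km/s.
Total Δv = Δv₁ + Δv₂ = 11.26 km/s.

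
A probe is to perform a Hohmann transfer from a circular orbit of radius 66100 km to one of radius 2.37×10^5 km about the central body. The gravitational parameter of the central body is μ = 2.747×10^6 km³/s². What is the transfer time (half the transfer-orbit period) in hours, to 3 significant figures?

Transfer-ellipse semi-major axis a_t = (r₁ + r₂)/2 = (66100 + 2.370×10^5)/2 = 1.5155×10^5 km.
Half the transfer-orbit period gives t = π√(a_t³/μ) = 1.118×10^5 s.
Converting: 1.118×10^5 s ÷ 3600 s/hour = 31.1 hours.

t = 31.1 hours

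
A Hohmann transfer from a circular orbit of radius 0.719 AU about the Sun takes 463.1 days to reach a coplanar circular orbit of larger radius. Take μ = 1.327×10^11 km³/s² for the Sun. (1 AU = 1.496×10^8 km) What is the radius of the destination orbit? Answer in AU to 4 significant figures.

In km: r₁ = 0.719 × 1.496×10^8 = 1.075624×10^8 km.
Transfer time t = 463.1 days = 4.001184×10^7 s, and t = π√(a_t³/μ).
So a_t = (μ t²/π²)^(1/3) = (1.327×10^11 × (4.001184×10^7)² / π²)^(1/3) = 2.7817×10^8 km.
Since a_t = (r₁ + r₂)/2, r₂ = 2a_t − r₁ = 2×2.7817×10^8 − 1.075624×10^8 = 4.487776×10^8 km.
In AU: r₂ = 4.487776×10^8 / 1.496×10^8 = 3.000 AU.

r₂ = 3.000 AU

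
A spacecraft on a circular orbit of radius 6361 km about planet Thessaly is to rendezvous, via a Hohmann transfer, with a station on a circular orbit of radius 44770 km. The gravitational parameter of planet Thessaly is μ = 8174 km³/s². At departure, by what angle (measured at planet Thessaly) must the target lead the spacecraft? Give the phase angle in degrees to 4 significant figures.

Semi-major axis of the transfer orbit: a_t = (6361 + 44770)/2 = 25565.5 km.
The half-period of the transfer ellipse is t = π√(a_t³/μ) = 1.42041×10^5 s.
Target angular speed ω₂ = √(μ/r₂³) = 9.54414×10^-6 rad/s.
Angle swept by the target during transfer: ω₂·t = 1.35566 rad = 77.67°.
Arrival is 180° from departure on the ellipse, so φ = 180° − 77.67° = 102.3°.

φ = 102.3°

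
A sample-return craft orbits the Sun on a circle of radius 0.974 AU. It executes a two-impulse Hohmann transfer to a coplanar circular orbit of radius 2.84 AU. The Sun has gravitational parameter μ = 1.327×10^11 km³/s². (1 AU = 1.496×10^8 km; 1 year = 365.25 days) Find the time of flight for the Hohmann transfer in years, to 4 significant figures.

In km: r₁ = 0.974 × 1.496×10^8 = 1.457104×10^8 km; r₂ = 2.84 × 1.496×10^8 = 4.24864×10^8 km.
Transfer-ellipse semi-major axis a_t = (r₁ + r₂)/2 = (1.457104×10^8 + 4.24864×10^8)/2 = 2.852872×10^8 km.
Half the transfer-orbit period gives t = π√(a_t³/μ) = 4.156×10^7 s.
Converting: 4.156×10^7 s ÷ 3.15576×10^7 s/year (365.25 × 86400) = 1.317 years.

t = 1.317 years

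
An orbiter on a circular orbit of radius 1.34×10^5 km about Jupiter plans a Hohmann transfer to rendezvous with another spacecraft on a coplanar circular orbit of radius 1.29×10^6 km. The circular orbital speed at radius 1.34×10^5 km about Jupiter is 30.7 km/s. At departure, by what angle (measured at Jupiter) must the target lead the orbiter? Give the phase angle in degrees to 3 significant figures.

From the circular-orbit relation v² = μ/r at r = 1.34×10^5 km: μ = v²r = (30.7)² × 1.34×10^5 = 1.26294×10^8 km³/s².
The Hohmann ellipse has a_t = (r₁ + r₂)/2 = 7.120×10^5 km.
Transfer time t = π√(a_t³/μ) = 1.6795×10^5 s.
The target's mean motion on its circular orbit is ω₂ = √(μ/r₂³) = 7.6702×10^-6 rad/s.
Angle swept by the target during transfer: ω₂·t = 1.2882 rad = 73.81°.
The orbiter traverses 180° on the transfer ellipse, so the target must lead by 180° − 73.81° = 106°.

φ = 106°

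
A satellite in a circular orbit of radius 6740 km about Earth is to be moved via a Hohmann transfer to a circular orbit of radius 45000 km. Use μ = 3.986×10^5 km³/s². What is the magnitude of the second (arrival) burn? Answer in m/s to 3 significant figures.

Δv₂ = 1460 m/s

Transfer-ellipse semi-major axis a_t = (r₁ + r₂)/2 = (6740 + 45000)/2 = 25870 km.
On the circular orbit at r = 45000 km, v_c = √(μ/r) = 2.976 km/s.
Vis-viva on the transfer ellipse at r = 45000 km gives v_t = √[μ(2/r − 1/a_t)] = 1.519 km/s.
Δv₂ = |v_t − v_c| = |1.519 − 2.976| = 1.457 km/s.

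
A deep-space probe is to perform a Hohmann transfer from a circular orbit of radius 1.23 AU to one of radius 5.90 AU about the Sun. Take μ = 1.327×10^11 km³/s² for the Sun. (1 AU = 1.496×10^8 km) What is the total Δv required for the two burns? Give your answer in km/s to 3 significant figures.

Δv = 12.8 km/s

In km: r₁ = 1.23 × 1.496×10^8 = 1.84008×10^8 km; r₂ = 5.90 × 1.496×10^8 = 8.8264×10^8 km.
The Hohmann ellipse has a_t = (r₁ + r₂)/2 = 5.33324×10^8 km.
Circular speed at r₁: v₁ = √(μ/r₁) = √(1.327×10^11/1.84008×10^8) = 26.8545 km/s.
Transfer-orbit speed at r₁ (vis-viva): v_p = √[μ(2/r₁ − 1/a_t)] = 34.5472 km/s.
First burn Δv₁ = |v_p − v₁| = 7.693 km/s.
Circular speed at r₂: v₂ = √(μ/r₂) = 12.2615 km/s.
Transfer-orbit speed at r₂: v_a = √[μ(2/r₂ − 1/a_t)] = 7.20222 km/s.
Second burn Δv₂ = |v₂ − v_a| = 5.059 km/s.
Total Δv = Δv₁ + Δv₂ = 12.75 km/s.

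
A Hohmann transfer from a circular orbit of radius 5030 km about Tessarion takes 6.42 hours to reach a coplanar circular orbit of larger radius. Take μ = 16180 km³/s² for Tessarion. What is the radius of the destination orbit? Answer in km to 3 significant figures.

r₂ = 14100 km

Transfer time t = 6.42 hours = 23112 s, and t = π√(a_t³/μ).
So a_t = (μ t²/π²)^(1/3) = (16180 × (23112)² / π²)^(1/3) = 9567.2 km.
Since a_t = (r₁ + r₂)/2, r₂ = 2a_t − r₁ = 2×9567.2 − 5030 = 14104.4 km.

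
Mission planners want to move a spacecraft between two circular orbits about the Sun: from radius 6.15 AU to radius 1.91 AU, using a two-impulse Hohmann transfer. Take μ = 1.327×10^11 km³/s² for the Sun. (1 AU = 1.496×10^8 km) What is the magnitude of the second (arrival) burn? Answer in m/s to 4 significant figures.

In km: r₁ = 6.15 × 1.496×10^8 = 9.2004×10^8 km; r₂ = 1.91 × 1.496×10^8 = 2.85736×10^8 km.
Semi-major axis of the transfer orbit: a_t = (9.2004×10^8 + 2.85736×10^8)/2 = 6.02888×10^8 km.
On the circular orbit at r = 2.85736×10^8 km, v_c = √(μ/r) = 21.550 km/s.
Vis-viva on the transfer ellipse at r = 2.85736×10^8 km gives v_t = √[μ(2/r − 1/a_t)] = 26.622 km/s.
Δv₂ = |v_t − v_c| = |26.622 − 21.550| = 5.072 km/s.

Δv₂ = 5072 m/s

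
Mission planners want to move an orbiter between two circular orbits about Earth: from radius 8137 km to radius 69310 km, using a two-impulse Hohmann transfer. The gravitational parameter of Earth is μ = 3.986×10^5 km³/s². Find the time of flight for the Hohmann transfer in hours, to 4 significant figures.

The Hohmann ellipse has a_t = (r₁ + r₂)/2 = 38723.5 km.
Half the transfer-orbit period gives t = π√(a_t³/μ) = 37920 s.
Converting: 37920 s ÷ 3600 s/hour = 10.53 hours.

t = 10.53 hours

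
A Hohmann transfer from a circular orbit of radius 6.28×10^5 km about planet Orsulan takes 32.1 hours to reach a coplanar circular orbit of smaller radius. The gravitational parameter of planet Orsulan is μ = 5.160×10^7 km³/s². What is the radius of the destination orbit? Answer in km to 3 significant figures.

Transfer time t = 32.1 hours = 1.1556×10^5 s, and t = π√(a_t³/μ).
So a_t = (μ t²/π²)^(1/3) = (5.160×10^7 × (1.1556×10^5)² / π²)^(1/3) = 4.1177×10^5 km.
Since a_t = (r₁ + r₂)/2, r₂ = 2a_t − r₁ = 2×4.1177×10^5 − 6.280×10^5 = 1.9554×10^5 km.

r₂ = 1.96×10^5 km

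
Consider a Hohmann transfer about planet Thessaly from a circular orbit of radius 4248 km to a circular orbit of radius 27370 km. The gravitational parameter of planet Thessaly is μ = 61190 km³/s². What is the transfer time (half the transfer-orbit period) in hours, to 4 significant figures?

t = 7.012 hours

Transfer-ellipse semi-major axis a_t = (r₁ + r₂)/2 = (4248 + 27370)/2 = 15809 km.
Transfer time t = π√(a_t³/μ) = π√((15809)³ / 61190) = 25244 s.
Converting: 25244 s ÷ 3600 s/hour = 7.012 hours.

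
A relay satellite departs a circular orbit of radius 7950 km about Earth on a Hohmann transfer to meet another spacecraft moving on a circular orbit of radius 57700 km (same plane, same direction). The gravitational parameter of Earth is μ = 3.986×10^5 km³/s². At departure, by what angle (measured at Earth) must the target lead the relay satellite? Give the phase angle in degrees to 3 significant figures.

φ = 103°

Semi-major axis of the transfer orbit: a_t = (7950 + 57700)/2 = 32825 km.
The half-period of the transfer ellipse is t = π√(a_t³/μ) = 29593.0 s.
The target's mean motion on its circular orbit is ω₂ = √(μ/r₂³) = 4.55517×10^-5 rad/s.
Angle swept by the target during transfer: ω₂·t = 1.34801 rad = 77.24°.
The relay satellite traverses 180° on the transfer ellipse, so the target must lead by 180° − 77.24° = 103°.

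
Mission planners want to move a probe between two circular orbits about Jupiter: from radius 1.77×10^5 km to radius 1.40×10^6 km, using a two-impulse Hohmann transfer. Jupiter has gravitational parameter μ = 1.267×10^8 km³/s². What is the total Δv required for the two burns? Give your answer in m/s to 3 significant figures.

Δv = 13900 m/s

Semi-major axis of the transfer orbit: a_t = (1.770×10^5 + 1.400×10^6)/2 = 7.885×10^5 km.
At r₁ the circular-orbit speed is v₁ = √(μ/r₁) = 26.7548 km/s.
Transfer-orbit speed at r₁ (v² = μ(2/r − 1/a)): v_p = √[μ(2/r₁ − 1/a_t)] = 35.6504 km/s.
First burn Δv₁ = |v_p − v₁| = 8.896 km/s.
Circular speed at r₂: v₂ = √(μ/r₂) = 9.513 km/s.
Transfer-orbit speed at r₂: v_a = √[μ(2/r₂ − 1/a_t)] = 4.507 km/s.
Second burn Δv₂ = |v₂ − v_a| = 5.006 km/s.
Total Δv = Δv₁ + Δv₂ = 13.90 km/s.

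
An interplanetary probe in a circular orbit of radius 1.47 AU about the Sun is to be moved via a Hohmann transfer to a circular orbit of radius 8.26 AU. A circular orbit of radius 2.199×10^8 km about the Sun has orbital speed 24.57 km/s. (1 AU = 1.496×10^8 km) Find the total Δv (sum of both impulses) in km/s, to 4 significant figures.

From the circular-orbit relation v² = μ/r at r = 2.199×10^8 km: μ = v²r = (24.57)² × 2.199×10^8 = 1.32750×10^11 km³/s².
In km: r₁ = 1.47 × 1.496×10^8 = 2.19912×10^8 km; r₂ = 8.26 × 1.496×10^8 = 1.235696×10^9 km.
Transfer-ellipse semi-major axis a_t = (r₁ + r₂)/2 = (2.19912×10^8 + 1.235696×10^9)/2 = 7.27804×10^8 km.
Circular speed at r₁: v₁ = √(μ/r₁) = √(1.32750×10^11/2.19912×10^8) = 24.569 km/s.
On the transfer ellipse at r₁, v² = μ(2/r − 1/a) gives v_p = √[μ(2/r₁ − 1/a_t)] = 32.014 km/s.
First burn Δv₁ = |v_p − v₁| = 7.445 km/s.
At r₂, v₂ = √(μ/r₂) = 10.3648 km/s.
Transfer-orbit speed at r₂: v_a = √[μ(2/r₂ − 1/a_t)] = 5.69743 km/s.
Second burn Δv₂ = |v₂ − v_a| = 4.667 km/s.
Δv = Δv₁ + Δv₂ = 7.445 + 4.667 = 12.11 km/s.

Δv = 12.11 km/s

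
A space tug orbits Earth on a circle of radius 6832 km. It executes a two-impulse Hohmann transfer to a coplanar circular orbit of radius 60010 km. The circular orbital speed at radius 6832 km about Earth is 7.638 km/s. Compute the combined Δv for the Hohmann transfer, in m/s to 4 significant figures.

Δv = 4009 m/s

From the circular-orbit relation v² = μ/r at r = 6832 km: μ = v²r = (7.638)² × 6832 = 3.98572×10^5 km³/s².
Transfer-ellipse semi-major axis a_t = (r₁ + r₂)/2 = (6832 + 60010)/2 = 33421 km.
Circular speed at r₁: v₁ = √(μ/r₁) = √(3.98572×10^5/6832) = 7.6380 km/s.
On the transfer ellipse at r₁, vis-viva equation gives v_p = √[μ(2/r₁ − 1/a_t)] = 10.235 km/s.
First burn Δv₁ = |v_p − v₁| = 2.597 km/s.
Circular speed at r₂: v₂ = √(μ/r₂) = 2.577 km/s.
Transfer-orbit speed at r₂: v_a = √[μ(2/r₂ − 1/a_t)] = 1.165 km/s.
Second burn Δv₂ = |v₂ − v_a| = 1.412 km/s.
Δv = Δv₁ + Δv₂ = 2.597 + 1.412 = 4.009 km/s.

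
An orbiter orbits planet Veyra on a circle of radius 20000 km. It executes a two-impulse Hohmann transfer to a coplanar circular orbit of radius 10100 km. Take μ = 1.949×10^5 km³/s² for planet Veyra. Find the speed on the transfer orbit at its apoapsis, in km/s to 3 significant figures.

Transfer-ellipse semi-major axis a_t = (r₁ + r₂)/2 = (20000 + 10100)/2 = 15050 km.
The apoapsis of the transfer ellipse is at r = 20000 km.
Applying v² = μ(2/r − 1/a_t): v = 2.557 km/s.

v = 2.56 km/s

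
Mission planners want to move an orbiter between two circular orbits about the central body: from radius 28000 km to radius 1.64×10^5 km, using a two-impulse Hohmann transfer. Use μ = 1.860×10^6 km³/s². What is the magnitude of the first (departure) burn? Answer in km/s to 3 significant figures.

Δv₁ = 2.50 km/s

Transfer-ellipse semi-major axis a_t = (r₁ + r₂)/2 = (28000 + 1.640×10^5)/2 = 96000 km.
Circular speed at r = 28000 km: v_c = √(μ/r) = 8.15037 km/s.
Transfer-orbit speed at the same r (vis-viva, a = a_t): v_t = √[μ(2/r − 1/a_t)] = 10.6528 km/s.
Δv₁ = |v_t − v_c| = |10.6528 − 8.15037| = 2.502 km/s.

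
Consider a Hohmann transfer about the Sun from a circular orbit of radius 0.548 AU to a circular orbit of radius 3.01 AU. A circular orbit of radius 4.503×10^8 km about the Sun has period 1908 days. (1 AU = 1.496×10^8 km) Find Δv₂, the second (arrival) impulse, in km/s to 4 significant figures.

Δv₂ = 7.637 km/s

From Kepler's third law T² = 4π²r³/μ at r = 4.503×10^8 km, T = 1908 days = 1908 × 86400 s = 1.648512×10^8 s: μ = 4π²r³/T² = 1.32642×10^11 km³/s².
In km: r₁ = 0.548 × 1.496×10^8 = 8.19808×10^7 km; r₂ = 3.01 × 1.496×10^8 = 4.50296×10^8 km.
Semi-major axis of the transfer orbit: a_t = (8.19808×10^7 + 4.50296×10^8)/2 = 2.661384×10^8 km.
On the circular orbit at r = 4.50296×10^8 km, v_c = √(μ/r) = 17.163 km/s.
Vis-viva on the transfer ellipse at r = 4.50296×10^8 km gives v_t = √[μ(2/r − 1/a_t)] = 9.5256 km/s.
Δv₂ = |v_t − v_c| = |9.5256 − 17.163| = 7.637 km/s.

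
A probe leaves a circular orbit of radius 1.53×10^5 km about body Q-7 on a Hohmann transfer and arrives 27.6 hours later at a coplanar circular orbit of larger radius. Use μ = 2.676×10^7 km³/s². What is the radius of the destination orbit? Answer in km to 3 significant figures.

Transfer time t = 27.6 hours = 99360 s, and t = π√(a_t³/μ).
So a_t = (μ t²/π²)^(1/3) = (2.676×10^7 × (99360)² / π²)^(1/3) = 2.9914×10^5 km.
Since a_t = (r₁ + r₂)/2, r₂ = 2a_t − r₁ = 2×2.9914×10^5 − 1.530×10^5 = 4.4528×10^5 km.

r₂ = 4.45×10^5 km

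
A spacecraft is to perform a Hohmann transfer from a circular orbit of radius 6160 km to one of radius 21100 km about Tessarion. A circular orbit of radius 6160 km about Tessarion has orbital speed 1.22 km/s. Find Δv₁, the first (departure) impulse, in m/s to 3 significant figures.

From the circular-orbit relation v² = μ/r at r = 6160 km: μ = v²r = (1.22)² × 6160 = 9168.54 km³/s².
Transfer-ellipse semi-major axis a_t = (r₁ + r₂)/2 = (6160 + 21100)/2 = 13630 km.
Circular speed at r = 6160 km: v_c = √(μ/r) = 1.2200 km/s.
Vis-viva on the transfer ellipse at r = 6160 km gives v_t = √[μ(2/r − 1/a_t)] = 1.5179 km/s.
Δv₁ = |v_t − v_c| = |1.5179 − 1.2200| = 0.2979 km/s.

Δv₁ = 298 m/s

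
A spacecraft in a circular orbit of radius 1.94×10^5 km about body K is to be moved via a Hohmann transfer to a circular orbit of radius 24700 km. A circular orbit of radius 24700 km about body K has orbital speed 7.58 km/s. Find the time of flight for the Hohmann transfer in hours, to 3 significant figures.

t = 26.5 hours

From the circular-orbit relation v² = μ/r at r = 24700 km: μ = v²r = (7.58)² × 24700 = 1.41917×10^6 km³/s².
The Hohmann ellipse has a_t = (r₁ + r₂)/2 = 1.0935×10^5 km.
Transfer time t = π√(a_t³/μ) = π√((1.0935×10^5)³ / 1.41917×10^6) = 95360 s.
Converting: 95360 s ÷ 3600 s/hour = 26.5 hours.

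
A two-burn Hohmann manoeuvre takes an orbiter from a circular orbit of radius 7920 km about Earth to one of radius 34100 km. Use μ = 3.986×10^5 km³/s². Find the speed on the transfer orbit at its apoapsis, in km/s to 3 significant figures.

v = 2.10 km/s

Semi-major axis of the transfer orbit: a_t = (7920 + 34100)/2 = 21010 km.
At apoapsis, r = 34100 km.
Applying v² = μ(2/r − 1/a_t): v = 2.099 km/s.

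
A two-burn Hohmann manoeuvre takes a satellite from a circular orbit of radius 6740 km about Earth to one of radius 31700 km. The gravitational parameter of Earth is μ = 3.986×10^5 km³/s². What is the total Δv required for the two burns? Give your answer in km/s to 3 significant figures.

Δv = 3.63 km/s

Semi-major axis of the transfer orbit: a_t = (6740 + 31700)/2 = 19220 km.
Circular speed at r₁: v₁ = √(μ/r₁) = √(3.986×10^5/6740) = 7.690 km/s.
On the transfer ellipse at r₁, vis-viva equation gives v_p = √[μ(2/r₁ − 1/a_t)] = 9.876 km/s.
First burn Δv₁ = |v_p − v₁| = 2.186 km/s.
At r₂, v₂ = √(μ/r₂) = 3.546 km/s.
Transfer-orbit speed at r₂: v_a = √[μ(2/r₂ − 1/a_t)] = 2.100 km/s.
Second burn Δv₂ = |v₂ − v_a| = 1.446 km/s.
Total Δv = Δv₁ + Δv₂ = 3.632 km/s.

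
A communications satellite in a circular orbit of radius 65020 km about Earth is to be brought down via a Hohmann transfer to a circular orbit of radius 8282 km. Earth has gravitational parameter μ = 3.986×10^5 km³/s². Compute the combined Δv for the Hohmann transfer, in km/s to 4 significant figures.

Semi-major axis of the transfer orbit: a_t = (65020 + 8282)/2 = 36651 km.
Circular speed at r₁: v₁ = √(μ/r₁) = √(3.986×10^5/65020) = 2.476 km/s.
Transfer-orbit speed at r₁ (v² = μ(2/r − 1/a)): v_a = √[μ(2/r₁ − 1/a_t)] = 1.177 km/s.
First burn Δv₁ = |v_a − v₁| = 1.299 km/s.
Circular speed at r₂: v₂ = √(μ/r₂) = 6.937 km/s.
Transfer-orbit speed at r₂: v_p = √[μ(2/r₂ − 1/a_t)] = 9.240 km/s.
Second burn Δv₂ = |v₂ − v_p| = 2.303 km/s.
Total Δv = Δv₁ + Δv₂ = 3.602 km/s.

Δv = 3.602 km/s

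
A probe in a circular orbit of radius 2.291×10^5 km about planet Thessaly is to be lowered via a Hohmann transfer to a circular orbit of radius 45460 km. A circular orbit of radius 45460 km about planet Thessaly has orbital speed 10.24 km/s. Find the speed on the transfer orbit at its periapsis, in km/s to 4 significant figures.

From the circular-orbit relation v² = μ/r at r = 45460 km: μ = v²r = (10.24)² × 45460 = 4.76683×10^6 km³/s².
Transfer-ellipse semi-major axis a_t = (r₁ + r₂)/2 = (2.291×10^5 + 45460)/2 = 1.3728×10^5 km.
The periapsis of the transfer ellipse is at r = 45460 km.
From the vis-viva equation, v = √[μ(2/r − 1/a_t)] = 13.23 km/s.

v = 13.23 km/s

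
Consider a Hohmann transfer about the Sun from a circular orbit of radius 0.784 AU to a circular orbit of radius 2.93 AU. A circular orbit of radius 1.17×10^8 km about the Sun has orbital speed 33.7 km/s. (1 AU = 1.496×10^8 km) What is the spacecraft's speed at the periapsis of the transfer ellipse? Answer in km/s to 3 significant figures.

From the circular-orbit relation v² = μ/r at r = 1.17×10^8 km: μ = v²r = (33.7)² × 1.17×10^8 = 1.32876×10^11 km³/s².
In km: r₁ = 0.784 × 1.496×10^8 = 1.172864×10^8 km; r₂ = 2.93 × 1.496×10^8 = 4.38328×10^8 km.
Semi-major axis of the transfer orbit: a_t = (1.172864×10^8 + 4.38328×10^8)/2 = 2.778072×10^8 km.
The periapsis of the transfer ellipse is at r = 1.172864×10^8 km.
From the vis-viva equation, v = √[μ(2/r − 1/a_t)] = 42.28 km/s.

v = 42.3 km/s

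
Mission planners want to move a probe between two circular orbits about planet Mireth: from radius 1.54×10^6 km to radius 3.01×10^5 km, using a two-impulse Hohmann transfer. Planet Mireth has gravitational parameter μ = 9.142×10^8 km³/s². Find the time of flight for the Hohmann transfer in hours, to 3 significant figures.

The Hohmann ellipse has a_t = (r₁ + r₂)/2 = 9.205×10^5 km.
By Kepler's third law the transfer-orbit period is T = 2π√(a_t³/μ), so t = T/2 = 91760 s.
Converting: 91760 s ÷ 3600 s/hour = 25.5 hours.

t = 25.5 hours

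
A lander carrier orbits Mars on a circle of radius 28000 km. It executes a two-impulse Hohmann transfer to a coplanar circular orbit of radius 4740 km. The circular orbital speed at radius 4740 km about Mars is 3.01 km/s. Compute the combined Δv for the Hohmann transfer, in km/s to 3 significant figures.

Δv = 1.50 km/s

From the circular-orbit relation v² = μ/r at r = 4740 km: μ = v²r = (3.01)² × 4740 = 42944.9 km³/s².
Semi-major axis of the transfer orbit: a_t = (28000 + 4740)/2 = 16370 km.
At r₁ the circular-orbit speed is v₁ = √(μ/r₁) = 1.2384 km/s.
On the transfer ellipse at r₁, vis-viva gives v_a = √[μ(2/r₁ − 1/a_t)] = 0.66641 km/s.
First burn Δv₁ = |v_a − v₁| = 0.5720 km/s.
At r₂, v₂ = √(μ/r₂) = 3.0100 km/s.
Transfer-orbit speed at r₂: v_p = √[μ(2/r₂ − 1/a_t)] = 3.9366 km/s.
Second burn Δv₂ = |v₂ − v_p| = 0.9266 km/s.
Δv = Δv₁ + Δv₂ = 0.5720 + 0.9266 = 1.499 km/s.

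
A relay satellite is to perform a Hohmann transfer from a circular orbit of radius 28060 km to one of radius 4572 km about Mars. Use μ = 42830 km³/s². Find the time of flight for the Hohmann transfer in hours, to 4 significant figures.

t = 8.788 hours

Transfer-ellipse semi-major axis a_t = (r₁ + r₂)/2 = (28060 + 4572)/2 = 16316 km.
Transfer time t = π√(a_t³/μ) = π√((16316)³ / 42830) = 31637 s.
Converting: 31637 s ÷ 3600 s/hour = 8.788 hours.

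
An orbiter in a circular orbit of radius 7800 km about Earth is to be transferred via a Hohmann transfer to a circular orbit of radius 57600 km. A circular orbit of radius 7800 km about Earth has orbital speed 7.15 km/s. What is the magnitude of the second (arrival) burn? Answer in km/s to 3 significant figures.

From the circular-orbit relation v² = μ/r at r = 7800 km: μ = v²r = (7.15)² × 7800 = 3.98756×10^5 km³/s².
Semi-major axis of the transfer orbit: a_t = (7800 + 57600)/2 = 32700 km.
On the circular orbit at r = 57600 km, v_c = √(μ/r) = 2.631 km/s.
Transfer-orbit speed at the same r (vis-viva, a = a_t): v_t = √[μ(2/r − 1/a_t)] = 1.285 km/s.
Δv₂ = |v_t − v_c| = |1.285 − 2.631| = 1.346 km/s.

Δv₂ = 1.35 km/s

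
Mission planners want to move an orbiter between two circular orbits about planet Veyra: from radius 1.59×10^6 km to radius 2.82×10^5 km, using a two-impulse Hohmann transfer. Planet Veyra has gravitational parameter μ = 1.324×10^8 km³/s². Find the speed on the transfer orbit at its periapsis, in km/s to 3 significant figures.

Transfer-ellipse semi-major axis a_t = (r₁ + r₂)/2 = (1.590×10^6 + 2.820×10^5)/2 = 9.360×10^5 km.
The periapsis of the transfer ellipse is at r = 2.820×10^5 km.
Applying v² = μ(2/r − 1/a_t): v = 28.24 km/s.

v = 28.2 km/s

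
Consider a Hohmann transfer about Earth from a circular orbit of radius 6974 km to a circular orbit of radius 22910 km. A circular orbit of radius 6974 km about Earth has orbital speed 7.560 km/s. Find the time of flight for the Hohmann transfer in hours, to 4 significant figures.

t = 2.525 hours

From the circular-orbit relation v² = μ/r at r = 6974 km: μ = v²r = (7.560)² × 6974 = 3.98589×10^5 km³/s².
Semi-major axis of the transfer orbit: a_t = (6974 + 22910)/2 = 14942 km.
Half the transfer-orbit period gives t = π√(a_t³/μ) = 9089 s.
Converting: 9089 s ÷ 3600 s/hour = 2.525 hours.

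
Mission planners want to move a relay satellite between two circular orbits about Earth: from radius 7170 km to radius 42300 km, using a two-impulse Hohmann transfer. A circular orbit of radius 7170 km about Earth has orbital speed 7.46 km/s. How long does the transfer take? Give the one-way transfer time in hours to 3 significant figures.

From the circular-orbit relation v² = μ/r at r = 7170 km: μ = v²r = (7.46)² × 7170 = 3.99022×10^5 km³/s².
Semi-major axis of the transfer orbit: a_t = (7170 + 42300)/2 = 24735 km.
Half the transfer-orbit period gives t = π√(a_t³/μ) = 19347 s.
Converting: 19347 s ÷ 3600 s/hour = 5.37 hours.

t = 5.37 hours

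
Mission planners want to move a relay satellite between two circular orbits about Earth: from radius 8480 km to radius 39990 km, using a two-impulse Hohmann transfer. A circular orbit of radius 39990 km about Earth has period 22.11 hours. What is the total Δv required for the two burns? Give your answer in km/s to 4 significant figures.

Δv = 3.240 km/s

From Kepler's third law T² = 4π²r³/μ at r = 39990 km, T = 22.11 hours = 22.11 × 3600 s = 79596 s: μ = 4π²r³/T² = 3.98503×10^5 km³/s².
The Hohmann ellipse has a_t = (r₁ + r₂)/2 = 24235 km.
Circular speed at r₁: v₁ = √(μ/r₁) = √(3.98503×10^5/8480) = 6.855 km/s.
On the transfer ellipse at r₁, vis-viva equation gives v_p = √[μ(2/r₁ − 1/a_t)] = 8.806 km/s.
First burn Δv₁ = |v_p − v₁| = 1.951 km/s.
At r₂, v₂ = √(μ/r₂) = 3.1567 km/s.
Transfer-orbit speed at r₂: v_a = √[μ(2/r₂ − 1/a_t)] = 1.8673 km/s.
Second burn Δv₂ = |v₂ − v_a| = 1.289 km/s.
Δv = Δv₁ + Δv₂ = 1.951 + 1.289 = 3.240 km/s.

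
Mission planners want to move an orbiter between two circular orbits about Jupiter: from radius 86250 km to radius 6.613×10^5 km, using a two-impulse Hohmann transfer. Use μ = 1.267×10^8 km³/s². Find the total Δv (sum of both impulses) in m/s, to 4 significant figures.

Transfer-ellipse semi-major axis a_t = (r₁ + r₂)/2 = (86250 + 6.613×10^5)/2 = 3.73775×10^5 km.
At r₁ the circular-orbit speed is v₁ = √(μ/r₁) = 38.327 km/s.
Transfer-orbit speed at r₁ (v² = μ(2/r − 1/a)): v_p = √[μ(2/r₁ − 1/a_t)] = 50.980 km/s.
First burn Δv₁ = |v_p − v₁| = 12.653 km/s.
At r₂, v₂ = √(μ/r₂) = 13.8417 km/s.
Transfer-orbit speed at r₂: v_a = √[μ(2/r₂ − 1/a_t)] = 6.64911 km/s.
Second burn Δv₂ = |v₂ − v_a| = 7.1926 km/s.
Δv = Δv₁ + Δv₂ = 12.653 + 7.1926 = 19.85 km/s.

Δv = 19850 m/s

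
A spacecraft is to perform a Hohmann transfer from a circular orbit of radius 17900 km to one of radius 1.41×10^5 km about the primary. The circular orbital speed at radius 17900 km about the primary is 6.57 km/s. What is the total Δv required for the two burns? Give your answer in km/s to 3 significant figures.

From the circular-orbit relation v² = μ/r at r = 17900 km: μ = v²r = (6.57)² × 17900 = 7.72652×10^5 km³/s².
Transfer-ellipse semi-major axis a_t = (r₁ + r₂)/2 = (17900 + 1.410×10^5)/2 = 79450 km.
At r₁ the circular-orbit speed is v₁ = √(μ/r₁) = 6.570 km/s.
On the transfer ellipse at r₁, v² = μ(2/r − 1/a) gives v_p = √[μ(2/r₁ − 1/a_t)] = 8.752 km/s.
First burn Δv₁ = |v_p − v₁| = 2.182 km/s.
Circular speed at r₂: v₂ = √(μ/r₂) = 2.341 km/s.
Transfer-orbit speed at r₂: v_a = √[μ(2/r₂ − 1/a_t)] = 1.111 km/s.
Second burn Δv₂ = |v₂ − v_a| = 1.230 km/s.
Δv = Δv₁ + Δv₂ = 2.182 + 1.230 = 3.412 km/s.

Δv = 3.41 km/s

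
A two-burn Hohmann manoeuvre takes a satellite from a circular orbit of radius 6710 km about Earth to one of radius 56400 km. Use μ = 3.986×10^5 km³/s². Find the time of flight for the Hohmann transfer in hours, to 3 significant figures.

The Hohmann ellipse has a_t = (r₁ + r₂)/2 = 31555 km.
Half the transfer-orbit period gives t = π√(a_t³/μ) = 27890 s.
Converting: 27890 s ÷ 3600 s/hour = 7.75 hours.

t = 7.75 hours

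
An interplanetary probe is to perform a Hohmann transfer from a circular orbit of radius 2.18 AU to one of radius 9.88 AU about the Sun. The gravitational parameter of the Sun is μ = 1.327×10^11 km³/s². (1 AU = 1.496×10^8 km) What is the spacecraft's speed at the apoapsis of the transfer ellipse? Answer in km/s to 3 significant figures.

In km: r₁ = 2.18 × 1.496×10^8 = 3.26128×10^8 km; r₂ = 9.88 × 1.496×10^8 = 1.478048×10^9 km.
Semi-major axis of the transfer orbit: a_t = (3.26128×10^8 + 1.478048×10^9)/2 = 9.02088×10^8 km.
The apoapsis of the transfer ellipse is at r = 1.478048×10^9 km.
Vis-viva: v = √[μ(2/r − 1/a_t)] = √[1.327×10^11 × (2/1.478048×10^9 − 1/9.02088×10^8)] = 5.697 km/s.

v = 5.70 km/s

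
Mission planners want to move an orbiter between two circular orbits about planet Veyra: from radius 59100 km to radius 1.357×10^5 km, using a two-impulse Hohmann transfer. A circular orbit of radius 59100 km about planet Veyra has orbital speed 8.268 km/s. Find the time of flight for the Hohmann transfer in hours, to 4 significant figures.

From the circular-orbit relation v² = μ/r at r = 59100 km: μ = v²r = (8.268)² × 59100 = 4.04007×10^6 km³/s².
The Hohmann ellipse has a_t = (r₁ + r₂)/2 = 97400 km.
Half the transfer-orbit period gives t = π√(a_t³/μ) = 47510 s.
Converting: 47510 s ÷ 3600 s/hour = 13.20 hours.

t = 13.20 hours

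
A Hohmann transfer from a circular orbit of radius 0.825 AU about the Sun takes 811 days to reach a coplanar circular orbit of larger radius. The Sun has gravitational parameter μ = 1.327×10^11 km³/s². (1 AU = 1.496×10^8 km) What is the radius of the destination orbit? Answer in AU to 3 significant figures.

r₂ = 4.58 AU

In km: r₁ = 0.825 × 1.496×10^8 = 1.2342×10^8 km.
Transfer time t = 811 days = 7.00704×10^7 s, and t = π√(a_t³/μ).
So a_t = (μ t²/π²)^(1/3) = (1.327×10^11 × (7.00704×10^7)² / π²)^(1/3) = 4.0415×10^8 km.
Since a_t = (r₁ + r₂)/2, r₂ = 2a_t − r₁ = 2×4.0415×10^8 − 1.2342×10^8 = 6.8488×10^8 km.
In AU: r₂ = 6.8488×10^8 / 1.496×10^8 = 4.58 AU.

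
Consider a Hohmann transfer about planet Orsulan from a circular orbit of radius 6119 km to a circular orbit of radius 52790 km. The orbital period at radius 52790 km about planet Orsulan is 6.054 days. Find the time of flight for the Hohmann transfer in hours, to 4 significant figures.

t = 30.28 hours

From Kepler's third law T² = 4π²r³/μ at r = 52790 km, T = 6.054 days = 6.054 × 86400 s = 5.230656×10^5 s: μ = 4π²r³/T² = 21227.7 km³/s².
Transfer-ellipse semi-major axis a_t = (r₁ + r₂)/2 = (6119 + 52790)/2 = 29454.5 km.
Transfer time t = π√(a_t³/μ) = π√((29454.5)³ / 21227.7) = 1.090×10^5 s.
Converting: 1.090×10^5 s ÷ 3600 s/hour = 30.28 hours.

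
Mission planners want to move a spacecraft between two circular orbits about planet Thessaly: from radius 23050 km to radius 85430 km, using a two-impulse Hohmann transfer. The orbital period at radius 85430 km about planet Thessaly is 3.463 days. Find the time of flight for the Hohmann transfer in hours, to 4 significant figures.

From Kepler's third law T² = 4π²r³/μ at r = 85430 km, T = 3.463 days = 3.463 × 86400 s = 2.992032×10^5 s: μ = 4π²r³/T² = 2.74953×10^5 km³/s².
Semi-major axis of the transfer orbit: a_t = (23050 + 85430)/2 = 54240 km.
Transfer time t = π√(a_t³/μ) = π√((54240)³ / 2.74953×10^5) = 75680 s.
Converting: 75680 s ÷ 3600 s/hour = 21.02 hours.

t = 21.02 hours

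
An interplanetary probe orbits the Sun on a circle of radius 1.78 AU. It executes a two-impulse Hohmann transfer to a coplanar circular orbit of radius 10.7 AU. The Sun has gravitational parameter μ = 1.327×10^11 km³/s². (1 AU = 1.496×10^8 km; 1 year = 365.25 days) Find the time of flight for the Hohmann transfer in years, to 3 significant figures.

In km: r₁ = 1.78 × 1.496×10^8 = 2.66288×10^8 km; r₂ = 10.7 × 1.496×10^8 = 1.60072×10^9 km.
The Hohmann ellipse has a_t = (r₁ + r₂)/2 = 9.33504×10^8 km.
Transfer time t = π√(a_t³/μ) = π√((9.33504×10^8)³ / 1.327×10^11) = 2.4597×10^8 s.
Converting: 2.4597×10^8 s ÷ 3.15576×10^7 s/year (365.25 × 86400) = 7.79 years.

t = 7.79 years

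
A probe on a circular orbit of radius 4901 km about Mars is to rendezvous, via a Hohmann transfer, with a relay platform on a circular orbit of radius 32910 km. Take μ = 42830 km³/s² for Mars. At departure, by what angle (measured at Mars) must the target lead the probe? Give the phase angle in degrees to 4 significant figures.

The Hohmann ellipse has a_t = (r₁ + r₂)/2 = 18905.5 km.
The half-period of the transfer ellipse is t = π√(a_t³/μ) = 39460.1 s.
The target's mean motion on its circular orbit is ω₂ = √(μ/r₂³) = 3.46643×10^-5 rad/s.
Angle swept by the target during transfer: ω₂·t = 1.3679 rad = 78.37°.
The probe traverses 180° on the transfer ellipse, so the target must lead by 180° − 78.37° = 101.6°.

φ = 101.6°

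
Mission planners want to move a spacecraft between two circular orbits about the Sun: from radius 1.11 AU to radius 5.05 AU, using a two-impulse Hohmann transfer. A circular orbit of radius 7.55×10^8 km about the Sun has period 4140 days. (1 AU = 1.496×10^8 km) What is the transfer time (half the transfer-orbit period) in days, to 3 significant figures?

From Kepler's third law T² = 4π²r³/μ at r = 7.55×10^8 km, T = 4140 days = 4140 × 86400 s = 3.57696×10^8 s: μ = 4π²r³/T² = 1.32792×10^11 km³/s².
In km: r₁ = 1.11 × 1.496×10^8 = 1.66056×10^8 km; r₂ = 5.05 × 1.496×10^8 = 7.5548×10^8 km.
The Hohmann ellipse has a_t = (r₁ + r₂)/2 = 4.60768×10^8 km.
Transfer time t = π√(a_t³/μ) = π√((4.60768×10^8)³ / 1.32792×10^11) = 8.527×10^7 s.
Converting: 8.527×10^7 s ÷ 86400 s/day = 987 days.

t = 987 days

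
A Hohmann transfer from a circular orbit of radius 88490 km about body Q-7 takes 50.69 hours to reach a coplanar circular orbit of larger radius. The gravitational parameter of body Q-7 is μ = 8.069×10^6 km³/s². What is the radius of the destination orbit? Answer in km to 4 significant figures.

r₂ = 5.132×10^5 km

Transfer time t = 50.69 hours = 1.82484×10^5 s, and t = π√(a_t³/μ).
So a_t = (μ t²/π²)^(1/3) = (8.069×10^6 × (1.82484×10^5)² / π²)^(1/3) = 3.0083×10^5 km.
Since a_t = (r₁ + r₂)/2, r₂ = 2a_t − r₁ = 2×3.0083×10^5 − 88490 = 5.1317×10^5 km.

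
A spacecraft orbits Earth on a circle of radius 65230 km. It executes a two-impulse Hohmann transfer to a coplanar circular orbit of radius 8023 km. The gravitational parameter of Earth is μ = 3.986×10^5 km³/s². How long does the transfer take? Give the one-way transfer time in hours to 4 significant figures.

Semi-major axis of the transfer orbit: a_t = (65230 + 8023)/2 = 36626.5 km.
Half the transfer-orbit period gives t = π√(a_t³/μ) = 34880 s.
Converting: 34880 s ÷ 3600 s/hour = 9.689 hours.

t = 9.689 hours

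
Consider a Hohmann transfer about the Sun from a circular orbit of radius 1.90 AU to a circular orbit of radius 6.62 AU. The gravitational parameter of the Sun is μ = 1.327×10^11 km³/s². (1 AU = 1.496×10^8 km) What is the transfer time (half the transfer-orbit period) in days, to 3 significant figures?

In km: r₁ = 1.90 × 1.496×10^8 = 2.8424×10^8 km; r₂ = 6.62 × 1.496×10^8 = 9.90352×10^8 km.
The Hohmann ellipse has a_t = (r₁ + r₂)/2 = 6.37296×10^8 km.
Transfer time t = π√(a_t³/μ) = π√((6.37296×10^8)³ / 1.327×10^11) = 1.387×10^8 s.
Converting: 1.387×10^8 s ÷ 86400 s/day = 1610 days.

t = 1610 days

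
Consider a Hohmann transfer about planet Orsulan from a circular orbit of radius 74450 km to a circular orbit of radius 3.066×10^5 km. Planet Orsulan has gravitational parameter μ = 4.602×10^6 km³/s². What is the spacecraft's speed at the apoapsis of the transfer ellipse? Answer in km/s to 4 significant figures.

The Hohmann ellipse has a_t = (r₁ + r₂)/2 = 1.90525×10^5 km.
The apoapsis of the transfer ellipse is at r = 3.066×10^5 km.
From the vis-viva equation, v = √[μ(2/r − 1/a_t)] = 2.422 km/s.

v = 2.422 km/s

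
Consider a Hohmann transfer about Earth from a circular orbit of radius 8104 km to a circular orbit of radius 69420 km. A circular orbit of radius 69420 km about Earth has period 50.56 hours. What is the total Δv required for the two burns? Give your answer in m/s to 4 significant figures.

From Kepler's third law T² = 4π²r³/μ at r = 69420 km, T = 50.56 hours = 50.56 × 3600 s = 1.82016×10^5 s: μ = 4π²r³/T² = 3.98652×10^5 km³/s².
Semi-major axis of the transfer orbit: a_t = (8104 + 69420)/2 = 38762 km.
Circular speed at r₁: v₁ = √(μ/r₁) = √(3.98652×10^5/8104) = 7.014 km/s.
On the transfer ellipse at r₁, vis-viva equation gives v_p = √[μ(2/r₁ − 1/a_t)] = 9.386 km/s.
First burn Δv₁ = |v_p − v₁| = 2.372 km/s.
At r₂, v₂ = √(μ/r₂) = 2.3964 km/s.
Transfer-orbit speed at r₂: v_a = √[μ(2/r₂ − 1/a_t)] = 1.0957 km/s.
Second burn Δv₂ = |v₂ − v_a| = 1.301 km/s.
Δv = Δv₁ + Δv₂ = 2.372 + 1.301 = 3.673 km/s.

Δv = 3673 m/s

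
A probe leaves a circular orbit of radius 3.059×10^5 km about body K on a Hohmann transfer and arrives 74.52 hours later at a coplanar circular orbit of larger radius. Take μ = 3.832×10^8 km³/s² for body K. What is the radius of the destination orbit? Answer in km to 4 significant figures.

r₂ = 2.511×10^6 km

Transfer time t = 74.52 hours = 2.68272×10^5 s, and t = π√(a_t³/μ).
So a_t = (μ t²/π²)^(1/3) = (3.832×10^8 × (2.68272×10^5)² / π²)^(1/3) = 1.4085×10^6 km.
Since a_t = (r₁ + r₂)/2, r₂ = 2a_t − r₁ = 2×1.4085×10^6 − 3.059×10^5 = 2.5111×10^6 km.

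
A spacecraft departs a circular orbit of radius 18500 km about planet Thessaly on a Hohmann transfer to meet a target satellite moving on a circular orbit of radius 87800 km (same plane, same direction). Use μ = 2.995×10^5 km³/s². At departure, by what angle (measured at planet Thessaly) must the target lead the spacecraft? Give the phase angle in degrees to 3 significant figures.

φ = 95.2°

The Hohmann ellipse has a_t = (r₁ + r₂)/2 = 53150 km.
Transfer time t = π√(a_t³/μ) = 70341 s.
Target angular speed ω₂ = √(μ/r₂³) = 2.1036×10^-5 rad/s.
Angle swept by the target during transfer: ω₂·t = 1.4797 rad = 84.78°.
The spacecraft traverses 180° on the transfer ellipse, so the target must lead by 180° − 84.78° = 95.2°.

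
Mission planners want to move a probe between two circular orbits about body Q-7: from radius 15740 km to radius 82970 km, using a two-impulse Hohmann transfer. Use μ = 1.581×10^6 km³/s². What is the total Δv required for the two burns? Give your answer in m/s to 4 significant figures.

Transfer-ellipse semi-major axis a_t = (r₁ + r₂)/2 = (15740 + 82970)/2 = 49355 km.
At r₁ the circular-orbit speed is v₁ = √(μ/r₁) = 10.022 km/s.
Transfer-orbit speed at r₁ (vis-viva equation): v_p = √[μ(2/r₁ − 1/a_t)] = 12.994 km/s.
First burn Δv₁ = |v_p − v₁| = 2.972 km/s.
Circular speed at r₂: v₂ = √(μ/r₂) = 4.365 km/s.
Transfer-orbit speed at r₂: v_a = √[μ(2/r₂ − 1/a_t)] = 2.465 km/s.
Second burn Δv₂ = |v₂ − v_a| = 1.900 km/s.
Δv = Δv₁ + Δv₂ = 2.972 + 1.900 = 4.872 km/s.

Δv = 4872 m/s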